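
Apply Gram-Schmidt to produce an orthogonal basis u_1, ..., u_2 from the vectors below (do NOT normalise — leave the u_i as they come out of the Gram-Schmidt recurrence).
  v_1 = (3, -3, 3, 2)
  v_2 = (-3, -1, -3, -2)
Orthogonal basis:
  u_1 = (3, -3, 3, 2)
  u_2 = (-36/31, -88/31, -36/31, -24/31)

Apply the Gram-Schmidt recurrence
  u_1 = v_1
  u_i = v_i − Σ_{j<i} ((v_i · u_j) / (u_j · u_j)) · u_j.

Step by step this gives:
  u_1 = (3, -3, 3, 2)
  u_2 = (-36/31, -88/31, -36/31, -24/31)

Orthogonality check:
  u_2 · u_1 = 0 (should be 0)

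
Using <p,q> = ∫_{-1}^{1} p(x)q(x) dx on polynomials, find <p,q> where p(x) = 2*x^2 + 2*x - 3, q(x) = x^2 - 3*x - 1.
<p,q> = -8/15

Expand the product: p(x)·q(x) = 2*x^4 - 4*x^3 - 11*x^2 + 7*x + 3.
∫_{-1}^{1} of each monomial x^k gives [2/(k+1) if k even, 0 if k odd]. Integrating term-by-term (or equivalently evaluating the antiderivative F(x) = 2*x^5/5 - x^4 - 11*x^3/3 + 7*x^2/2 + 3*x at the endpoints):
  F(1) − F(−1) = 67/30 − (83/30) = -8/15.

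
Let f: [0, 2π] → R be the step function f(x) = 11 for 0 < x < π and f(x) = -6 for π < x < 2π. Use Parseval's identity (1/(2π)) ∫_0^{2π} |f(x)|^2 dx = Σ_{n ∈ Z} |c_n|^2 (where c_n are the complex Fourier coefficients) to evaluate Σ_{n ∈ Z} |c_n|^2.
Σ |c_n|^2 = 157/2

Parseval equates the L^2 energy of f (normalised by 1/(2π)) with the ℓ^2 sum of its Fourier coefficients: (1/(2π)) ∫_0^{2π} |f|^2 = Σ |c_n|^2.
Compute the left side: (1/(2π)) [∫_0^π 11^2 dx + ∫_π^{2π} (-6)^2 dx] = (1/(2π)) · (121π + 36π) = (121 + 36)/2 = 157/2.
So Σ_{n ∈ Z} |c_n|^2 = 157/2.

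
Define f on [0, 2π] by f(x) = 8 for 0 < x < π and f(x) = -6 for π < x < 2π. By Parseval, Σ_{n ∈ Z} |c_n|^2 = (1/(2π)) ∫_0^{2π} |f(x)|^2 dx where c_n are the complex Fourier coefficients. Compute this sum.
Σ |c_n|^2 = 50

Parseval equates the L^2 energy of f (normalised by 1/(2π)) with the ℓ^2 sum of its Fourier coefficients: (1/(2π)) ∫_0^{2π} |f|^2 = Σ |c_n|^2.
Compute the left side: (1/(2π)) [∫_0^π 8^2 dx + ∫_π^{2π} (-6)^2 dx] = (1/(2π)) · (64π + 36π) = (64 + 36)/2 = 50.
So Σ_{n ∈ Z} |c_n|^2 = 50.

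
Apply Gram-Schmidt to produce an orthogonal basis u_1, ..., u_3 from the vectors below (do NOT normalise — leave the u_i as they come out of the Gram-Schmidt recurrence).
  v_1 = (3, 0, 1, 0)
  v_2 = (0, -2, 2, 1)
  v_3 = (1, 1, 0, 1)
Orthogonal basis:
  u_1 = (3, 0, 1, 0)
  u_2 = (-3/5, -2, 9/5, 1)
  u_3 = (-1/86, 27/43, 3/86, 51/43)

Apply the Gram-Schmidt recurrence
  u_1 = v_1
  u_i = v_i − Σ_{j<i} ((v_i · u_j) / (u_j · u_j)) · u_j.

Step by step this gives:
  u_1 = (3, 0, 1, 0)
  u_2 = (-3/5, -2, 9/5, 1)
  u_3 = (-1/86, 27/43, 3/86, 51/43)

Orthogonality check:
  u_2 · u_1 = 0 (should be 0)
  u_3 · u_1 = 0 (should be 0)
  u_3 · u_2 = 0 (should be 0)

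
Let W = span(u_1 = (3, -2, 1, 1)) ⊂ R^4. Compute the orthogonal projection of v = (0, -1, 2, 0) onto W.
proj_W(v) = (4/5, -8/15, 4/15, 4/15)

Set up U = [u_1 | ... | u_1] ∈ R^(4×1). The projector onto W = col(U) is P = U (U^T U)^(-1) U^T.
Compute U^T U =
  [15],
and U^T v = (4).
Solve U^T U · c = U^T v for the coefficients: c = (4/15). The projection is proj_W(v) = U c.
Check: (v - proj_W(v)) · u_1 = 0  (should be 0).
Result: proj_W(v) = (4/5, -8/15, 4/15, 4/15).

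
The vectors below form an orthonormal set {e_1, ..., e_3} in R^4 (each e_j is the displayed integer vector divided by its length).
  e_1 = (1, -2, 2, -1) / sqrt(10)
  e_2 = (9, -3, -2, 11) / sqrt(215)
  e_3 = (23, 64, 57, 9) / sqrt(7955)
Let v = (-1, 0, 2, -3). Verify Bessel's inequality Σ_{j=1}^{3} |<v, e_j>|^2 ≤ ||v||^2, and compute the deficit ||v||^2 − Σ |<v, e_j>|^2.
Σ |<v, e_j>|^2 = 2582/185; ||v||^2 = 14; deficit = 8/185

Write each e_j = u_j / sqrt(<u_j, u_j>) where u_j is the displayed integer vector. Then <v, e_j> = <v, u_j> / sqrt(<u_j, u_j>), so |<v, e_j>|^2 = <v, u_j>^2 / <u_j, u_j>.
Coefficients: <v, e_1> = 6/sqrt(10), <v, e_2> = -46/sqrt(215), <v, e_3> = 64/sqrt(7955).
Square and sum: Σ |<v, e_j>|^2 = 2582/185.
Compute ||v||^2 = v·v = 14.
Deficit = 14 − 2582/185 = 8/185 ≥ 0, confirming Bessel's inequality. (The deficit equals ||v − Σ <v,e_j> e_j||^2, the squared distance from v to span{e_j}.)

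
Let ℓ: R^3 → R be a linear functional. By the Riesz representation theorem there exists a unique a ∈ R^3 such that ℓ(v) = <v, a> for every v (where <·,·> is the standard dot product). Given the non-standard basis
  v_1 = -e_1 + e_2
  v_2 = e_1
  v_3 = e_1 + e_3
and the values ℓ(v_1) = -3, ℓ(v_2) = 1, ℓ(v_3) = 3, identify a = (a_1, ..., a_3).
a = (1, -2, 2)

Write a = (a_1, ..., a_3) in the standard basis. For each basis vector v_i, ℓ(v_i) = <v_i, a> is a linear equation in the a_j's. Collect the n equations into a matrix system V a = ℓ, where row i of V is v_i (expressed in the standard basis). Since V is invertible (lower-triangular with 1s on the diagonal, up to permutation), solve by back-substitution:
  V =
[[-1, 1, 0],
 [1, 0, 0],
 [1, 0, 1]]
  V a = (-3, 1, 3)
Solving gives a = (1, -2, 2).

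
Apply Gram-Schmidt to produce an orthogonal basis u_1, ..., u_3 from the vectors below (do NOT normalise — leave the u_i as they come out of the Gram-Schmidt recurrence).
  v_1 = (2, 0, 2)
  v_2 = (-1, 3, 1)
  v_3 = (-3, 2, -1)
Orthogonal basis:
  u_1 = (2, 0, 2)
  u_2 = (-1, 3, 1)
  u_3 = (-3/11, -2/11, 3/11)

Apply the Gram-Schmidt recurrence
  u_1 = v_1
  u_i = v_i − Σ_{j<i} ((v_i · u_j) / (u_j · u_j)) · u_j.

Step by step this gives:
  u_1 = (2, 0, 2)
  u_2 = (-1, 3, 1)
  u_3 = (-3/11, -2/11, 3/11)

Orthogonality check:
  u_2 · u_1 = 0 (should be 0)
  u_3 · u_1 = 0 (should be 0)
  u_3 · u_2 = 0 (should be 0)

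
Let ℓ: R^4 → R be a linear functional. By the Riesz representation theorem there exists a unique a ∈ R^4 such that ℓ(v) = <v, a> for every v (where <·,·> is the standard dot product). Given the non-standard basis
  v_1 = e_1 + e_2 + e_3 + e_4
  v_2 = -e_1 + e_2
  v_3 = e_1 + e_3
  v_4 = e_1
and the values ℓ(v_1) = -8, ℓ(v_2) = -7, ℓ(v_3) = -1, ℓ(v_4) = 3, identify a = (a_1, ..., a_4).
a = (3, -4, -4, -3)

Write a = (a_1, ..., a_4) in the standard basis. For each basis vector v_i, ℓ(v_i) = <v_i, a> is a linear equation in the a_j's. Collect the n equations into a matrix system V a = ℓ, where row i of V is v_i (expressed in the standard basis). Since V is invertible (lower-triangular with 1s on the diagonal, up to permutation), solve by back-substitution:
  V =
[[1, 1, 1, 1],
 [-1, 1, 0, 0],
 [1, 0, 1, 0],
 [1, 0, 0, 0]]
  V a = (-8, -7, -1, 3)
Solving gives a = (3, -4, -4, -3).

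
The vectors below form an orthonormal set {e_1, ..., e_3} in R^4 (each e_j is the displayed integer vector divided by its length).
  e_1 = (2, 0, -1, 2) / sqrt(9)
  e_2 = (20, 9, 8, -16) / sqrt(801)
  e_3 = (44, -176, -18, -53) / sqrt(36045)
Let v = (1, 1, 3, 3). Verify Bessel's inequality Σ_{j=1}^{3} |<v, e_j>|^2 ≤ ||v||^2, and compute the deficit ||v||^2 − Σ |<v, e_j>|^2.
Σ |<v, e_j>|^2 = 55/9; ||v||^2 = 20; deficit = 125/9

Write each e_j = u_j / sqrt(<u_j, u_j>) where u_j is the displayed integer vector. Then <v, e_j> = <v, u_j> / sqrt(<u_j, u_j>), so |<v, e_j>|^2 = <v, u_j>^2 / <u_j, u_j>.
Coefficients: <v, e_1> = 5/sqrt(9), <v, e_2> = 5/sqrt(801), <v, e_3> = -345/sqrt(36045).
Square and sum: Σ |<v, e_j>|^2 = 55/9.
Compute ||v||^2 = v·v = 20.
Deficit = 20 − 55/9 = 125/9 ≥ 0, confirming Bessel's inequality. (The deficit equals ||v − Σ <v,e_j> e_j||^2, the squared distance from v to span{e_j}.)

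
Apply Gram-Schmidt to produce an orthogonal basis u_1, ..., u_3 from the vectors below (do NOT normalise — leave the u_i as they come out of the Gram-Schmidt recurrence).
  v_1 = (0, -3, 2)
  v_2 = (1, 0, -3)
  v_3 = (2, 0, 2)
Orthogonal basis:
  u_1 = (0, -3, 2)
  u_2 = (1, -18/13, -27/13)
  u_3 = (108/47, 24/47, 36/47)

Apply the Gram-Schmidt recurrence
  u_1 = v_1
  u_i = v_i − Σ_{j<i} ((v_i · u_j) / (u_j · u_j)) · u_j.

Step by step this gives:
  u_1 = (0, -3, 2)
  u_2 = (1, -18/13, -27/13)
  u_3 = (108/47, 24/47, 36/47)

Orthogonality check:
  u_2 · u_1 = 0 (should be 0)
  u_3 · u_1 = 0 (should be 0)
  u_3 · u_2 = 0 (should be 0)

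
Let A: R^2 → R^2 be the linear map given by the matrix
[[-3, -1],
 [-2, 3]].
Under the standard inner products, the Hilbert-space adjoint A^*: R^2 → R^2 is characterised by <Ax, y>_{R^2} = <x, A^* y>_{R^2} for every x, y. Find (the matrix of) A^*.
A^* = A^T =
[[-3, -2],
 [-1, 3]]

For real matrices with standard dot products, the defining identity <Ax, y> = <x, A^* y> gives (Ax)^T y = x^T (A^*) y, i.e. x^T A^T y = x^T (A^*) y. Since this holds for all x, y, we must have A^* = A^T. Therefore
A^* =
[[-3, -2],
 [-1, 3]].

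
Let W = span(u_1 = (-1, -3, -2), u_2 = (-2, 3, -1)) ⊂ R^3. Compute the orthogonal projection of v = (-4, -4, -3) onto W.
proj_W(v) = (-55/19, -69/19, -78/19)

Set up U = [u_1 | ... | u_2] ∈ R^(3×2). The projector onto W = col(U) is P = U (U^T U)^(-1) U^T.
Compute U^T U =
  [14, -5]
  [-5, 14],
and U^T v = (22, -1).
Solve U^T U · c = U^T v for the coefficients: c = (101/57, 32/57). The projection is proj_W(v) = U c.
Check: (v - proj_W(v)) · u_1 = 0  (should be 0).
Check: (v - proj_W(v)) · u_2 = 0  (should be 0).
Result: proj_W(v) = (-55/19, -69/19, -78/19).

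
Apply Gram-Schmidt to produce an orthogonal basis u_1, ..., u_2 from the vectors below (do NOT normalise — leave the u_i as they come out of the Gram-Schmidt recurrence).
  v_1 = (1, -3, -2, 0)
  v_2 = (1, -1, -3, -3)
Orthogonal basis:
  u_1 = (1, -3, -2, 0)
  u_2 = (2/7, 8/7, -11/7, -3)

Apply the Gram-Schmidt recurrence
  u_1 = v_1
  u_i = v_i − Σ_{j<i} ((v_i · u_j) / (u_j · u_j)) · u_j.

Step by step this gives:
  u_1 = (1, -3, -2, 0)
  u_2 = (2/7, 8/7, -11/7, -3)

Orthogonality check:
  u_2 · u_1 = 0 (should be 0)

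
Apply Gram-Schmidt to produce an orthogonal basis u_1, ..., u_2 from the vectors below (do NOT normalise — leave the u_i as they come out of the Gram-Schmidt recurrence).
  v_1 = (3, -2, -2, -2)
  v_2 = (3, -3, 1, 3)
Orthogonal basis:
  u_1 = (3, -2, -2, -2)
  u_2 = (2, -7/3, 5/3, 11/3)

Apply the Gram-Schmidt recurrence
  u_1 = v_1
  u_i = v_i − Σ_{j<i} ((v_i · u_j) / (u_j · u_j)) · u_j.

Step by step this gives:
  u_1 = (3, -2, -2, -2)
  u_2 = (2, -7/3, 5/3, 11/3)

Orthogonality check:
  u_2 · u_1 = 0 (should be 0)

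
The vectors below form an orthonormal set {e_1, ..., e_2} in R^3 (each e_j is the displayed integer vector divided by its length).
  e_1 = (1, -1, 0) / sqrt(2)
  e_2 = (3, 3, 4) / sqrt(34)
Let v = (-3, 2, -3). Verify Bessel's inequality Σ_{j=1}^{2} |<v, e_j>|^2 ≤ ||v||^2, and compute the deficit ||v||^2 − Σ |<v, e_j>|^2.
Σ |<v, e_j>|^2 = 325/17; ||v||^2 = 22; deficit = 49/17

Write each e_j = u_j / sqrt(<u_j, u_j>) where u_j is the displayed integer vector. Then <v, e_j> = <v, u_j> / sqrt(<u_j, u_j>), so |<v, e_j>|^2 = <v, u_j>^2 / <u_j, u_j>.
Coefficients: <v, e_1> = -5/sqrt(2), <v, e_2> = -15/sqrt(34).
Square and sum: Σ |<v, e_j>|^2 = 325/17.
Compute ||v||^2 = v·v = 22.
Deficit = 22 − 325/17 = 49/17 ≥ 0, confirming Bessel's inequality. (The deficit equals ||v − Σ <v,e_j> e_j||^2, the squared distance from v to span{e_j}.)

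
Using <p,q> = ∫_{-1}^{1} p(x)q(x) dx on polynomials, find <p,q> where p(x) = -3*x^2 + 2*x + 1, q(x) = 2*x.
<p,q> = 8/3

Expand the product: p(x)·q(x) = -6*x^3 + 4*x^2 + 2*x.
∫_{-1}^{1} of each monomial x^k gives [2/(k+1) if k even, 0 if k odd]. Integrating term-by-term (or equivalently evaluating the antiderivative F(x) = -3*x^4/2 + 4*x^3/3 + x^2 at the endpoints):
  F(1) − F(−1) = 5/6 − (-11/6) = 8/3.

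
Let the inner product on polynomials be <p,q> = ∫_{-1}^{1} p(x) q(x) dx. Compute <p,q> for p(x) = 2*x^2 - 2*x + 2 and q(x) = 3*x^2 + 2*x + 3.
<p,q> = 296/15

Expand the product: p(x)·q(x) = 6*x^4 - 2*x^3 + 8*x^2 - 2*x + 6.
∫_{-1}^{1} of each monomial x^k gives [2/(k+1) if k even, 0 if k odd]. Integrating term-by-term (or equivalently evaluating the antiderivative F(x) = 6*x^5/5 - x^4/2 + 8*x^3/3 - x^2 + 6*x at the endpoints):
  F(1) − F(−1) = 251/30 − (-341/30) = 296/15.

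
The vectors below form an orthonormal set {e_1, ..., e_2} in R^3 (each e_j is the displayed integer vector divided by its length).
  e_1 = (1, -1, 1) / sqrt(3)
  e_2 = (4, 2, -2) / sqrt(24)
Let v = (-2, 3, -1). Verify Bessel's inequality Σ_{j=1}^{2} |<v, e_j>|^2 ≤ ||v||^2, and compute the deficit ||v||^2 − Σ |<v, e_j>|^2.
Σ |<v, e_j>|^2 = 12; ||v||^2 = 14; deficit = 2

Write each e_j = u_j / sqrt(<u_j, u_j>) where u_j is the displayed integer vector. Then <v, e_j> = <v, u_j> / sqrt(<u_j, u_j>), so |<v, e_j>|^2 = <v, u_j>^2 / <u_j, u_j>.
Coefficients: <v, e_1> = -6/sqrt(3), <v, e_2> = 0/sqrt(24).
Square and sum: Σ |<v, e_j>|^2 = 12.
Compute ||v||^2 = v·v = 14.
Deficit = 14 − 12 = 2 ≥ 0, confirming Bessel's inequality. (The deficit equals ||v − Σ <v,e_j> e_j||^2, the squared distance from v to span{e_j}.)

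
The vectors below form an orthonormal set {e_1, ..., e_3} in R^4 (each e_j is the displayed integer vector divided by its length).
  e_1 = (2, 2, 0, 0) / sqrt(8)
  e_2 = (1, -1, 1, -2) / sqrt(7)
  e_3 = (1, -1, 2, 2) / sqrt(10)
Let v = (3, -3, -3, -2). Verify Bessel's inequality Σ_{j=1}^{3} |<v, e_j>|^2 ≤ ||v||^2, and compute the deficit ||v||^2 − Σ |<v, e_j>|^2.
Σ |<v, e_j>|^2 = 43/5; ||v||^2 = 31; deficit = 112/5

Write each e_j = u_j / sqrt(<u_j, u_j>) where u_j is the displayed integer vector. Then <v, e_j> = <v, u_j> / sqrt(<u_j, u_j>), so |<v, e_j>|^2 = <v, u_j>^2 / <u_j, u_j>.
Coefficients: <v, e_1> = 0/sqrt(8), <v, e_2> = 7/sqrt(7), <v, e_3> = -4/sqrt(10).
Square and sum: Σ |<v, e_j>|^2 = 43/5.
Compute ||v||^2 = v·v = 31.
Deficit = 31 − 43/5 = 112/5 ≥ 0, confirming Bessel's inequality. (The deficit equals ||v − Σ <v,e_j> e_j||^2, the squared distance from v to span{e_j}.)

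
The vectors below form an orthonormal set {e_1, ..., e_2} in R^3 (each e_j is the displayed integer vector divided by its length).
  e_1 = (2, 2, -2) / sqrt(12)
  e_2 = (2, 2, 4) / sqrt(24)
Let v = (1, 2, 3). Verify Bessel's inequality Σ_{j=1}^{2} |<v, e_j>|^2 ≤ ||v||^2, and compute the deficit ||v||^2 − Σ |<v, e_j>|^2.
Σ |<v, e_j>|^2 = 27/2; ||v||^2 = 14; deficit = 1/2

Write each e_j = u_j / sqrt(<u_j, u_j>) where u_j is the displayed integer vector. Then <v, e_j> = <v, u_j> / sqrt(<u_j, u_j>), so |<v, e_j>|^2 = <v, u_j>^2 / <u_j, u_j>.
Coefficients: <v, e_1> = 0/sqrt(12), <v, e_2> = 18/sqrt(24).
Square and sum: Σ |<v, e_j>|^2 = 27/2.
Compute ||v||^2 = v·v = 14.
Deficit = 14 − 27/2 = 1/2 ≥ 0, confirming Bessel's inequality. (The deficit equals ||v − Σ <v,e_j> e_j||^2, the squared distance from v to span{e_j}.)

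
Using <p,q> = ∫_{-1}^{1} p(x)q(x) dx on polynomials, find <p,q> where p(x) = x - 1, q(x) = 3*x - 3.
<p,q> = 8

Expand the product: p(x)·q(x) = 3*x^2 - 6*x + 3.
∫_{-1}^{1} of each monomial x^k gives [2/(k+1) if k even, 0 if k odd]. Integrating term-by-term (or equivalently evaluating the antiderivative F(x) = x^3 - 3*x^2 + 3*x at the endpoints):
  F(1) − F(−1) = 1 − (-7) = 8.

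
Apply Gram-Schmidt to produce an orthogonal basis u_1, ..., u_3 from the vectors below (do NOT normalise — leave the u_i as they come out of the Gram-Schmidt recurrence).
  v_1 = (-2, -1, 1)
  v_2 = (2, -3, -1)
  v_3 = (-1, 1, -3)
Orthogonal basis:
  u_1 = (-2, -1, 1)
  u_2 = (4/3, -10/3, -2/3)
  u_3 = (-7/5, 0, -14/5)

Apply the Gram-Schmidt recurrence
  u_1 = v_1
  u_i = v_i − Σ_{j<i} ((v_i · u_j) / (u_j · u_j)) · u_j.

Step by step this gives:
  u_1 = (-2, -1, 1)
  u_2 = (4/3, -10/3, -2/3)
  u_3 = (-7/5, 0, -14/5)

Orthogonality check:
  u_2 · u_1 = 0 (should be 0)
  u_3 · u_1 = 0 (should be 0)
  u_3 · u_2 = 0 (should be 0)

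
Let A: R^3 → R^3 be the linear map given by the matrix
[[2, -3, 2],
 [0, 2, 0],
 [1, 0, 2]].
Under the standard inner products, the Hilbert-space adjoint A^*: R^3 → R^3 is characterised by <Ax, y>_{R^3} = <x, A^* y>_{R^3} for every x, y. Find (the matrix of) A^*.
A^* = A^T =
[[2, 0, 1],
 [-3, 2, 0],
 [2, 0, 2]]

For real matrices with standard dot products, the defining identity <Ax, y> = <x, A^* y> gives (Ax)^T y = x^T (A^*) y, i.e. x^T A^T y = x^T (A^*) y. Since this holds for all x, y, we must have A^* = A^T. Therefore
A^* =
[[2, 0, 1],
 [-3, 2, 0],
 [2, 0, 2]].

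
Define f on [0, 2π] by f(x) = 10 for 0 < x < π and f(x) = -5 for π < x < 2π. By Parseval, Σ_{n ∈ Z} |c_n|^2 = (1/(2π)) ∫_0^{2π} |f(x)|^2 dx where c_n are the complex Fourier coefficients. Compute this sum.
Σ |c_n|^2 = 125/2

Parseval equates the L^2 energy of f (normalised by 1/(2π)) with the ℓ^2 sum of its Fourier coefficients: (1/(2π)) ∫_0^{2π} |f|^2 = Σ |c_n|^2.
Compute the left side: (1/(2π)) [∫_0^π 10^2 dx + ∫_π^{2π} (-5)^2 dx] = (1/(2π)) · (100π + 25π) = (100 + 25)/2 = 125/2.
So Σ_{n ∈ Z} |c_n|^2 = 125/2.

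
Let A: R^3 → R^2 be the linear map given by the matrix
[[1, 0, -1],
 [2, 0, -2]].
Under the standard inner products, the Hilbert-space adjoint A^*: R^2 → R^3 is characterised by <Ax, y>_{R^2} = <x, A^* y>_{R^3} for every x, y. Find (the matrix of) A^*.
A^* = A^T =
[[1, 2],
 [0, 0],
 [-1, -2]]

For real matrices with standard dot products, the defining identity <Ax, y> = <x, A^* y> gives (Ax)^T y = x^T (A^*) y, i.e. x^T A^T y = x^T (A^*) y. Since this holds for all x, y, we must have A^* = A^T. Therefore
A^* =
[[1, 2],
 [0, 0],
 [-1, -2]].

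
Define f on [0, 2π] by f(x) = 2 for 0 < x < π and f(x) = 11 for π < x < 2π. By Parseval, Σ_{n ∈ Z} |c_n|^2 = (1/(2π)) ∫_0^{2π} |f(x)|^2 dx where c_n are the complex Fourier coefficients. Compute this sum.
Σ |c_n|^2 = 125/2

Parseval equates the L^2 energy of f (normalised by 1/(2π)) with the ℓ^2 sum of its Fourier coefficients: (1/(2π)) ∫_0^{2π} |f|^2 = Σ |c_n|^2.
Compute the left side: (1/(2π)) [∫_0^π 2^2 dx + ∫_π^{2π} 11^2 dx] = (1/(2π)) · (4π + 121π) = (4 + 121)/2 = 125/2.
So Σ_{n ∈ Z} |c_n|^2 = 125/2.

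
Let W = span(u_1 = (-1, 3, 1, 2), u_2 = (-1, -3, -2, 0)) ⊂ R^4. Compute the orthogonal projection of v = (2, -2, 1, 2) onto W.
proj_W(v) = (1/5, -3/5, -1/5, -2/5)

Set up U = [u_1 | ... | u_2] ∈ R^(4×2). The projector onto W = col(U) is P = U (U^T U)^(-1) U^T.
Compute U^T U =
  [15, -10]
  [-10, 14],
and U^T v = (-3, 2).
Solve U^T U · c = U^T v for the coefficients: c = (-1/5, 0). The projection is proj_W(v) = U c.
Check: (v - proj_W(v)) · u_1 = 0  (should be 0).
Check: (v - proj_W(v)) · u_2 = 0  (should be 0).
Result: proj_W(v) = (1/5, -3/5, -1/5, -2/5).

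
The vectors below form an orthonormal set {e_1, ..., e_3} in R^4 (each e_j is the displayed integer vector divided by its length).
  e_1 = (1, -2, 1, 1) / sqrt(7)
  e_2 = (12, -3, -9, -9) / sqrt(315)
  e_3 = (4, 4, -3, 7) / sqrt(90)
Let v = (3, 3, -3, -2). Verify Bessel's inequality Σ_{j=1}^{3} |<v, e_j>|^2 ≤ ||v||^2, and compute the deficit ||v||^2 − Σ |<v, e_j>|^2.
Σ |<v, e_j>|^2 = 533/18; ||v||^2 = 31; deficit = 25/18

Write each e_j = u_j / sqrt(<u_j, u_j>) where u_j is the displayed integer vector. Then <v, e_j> = <v, u_j> / sqrt(<u_j, u_j>), so |<v, e_j>|^2 = <v, u_j>^2 / <u_j, u_j>.
Coefficients: <v, e_1> = -8/sqrt(7), <v, e_2> = 72/sqrt(315), <v, e_3> = 19/sqrt(90).
Square and sum: Σ |<v, e_j>|^2 = 533/18.
Compute ||v||^2 = v·v = 31.
Deficit = 31 − 533/18 = 25/18 ≥ 0, confirming Bessel's inequality. (The deficit equals ||v − Σ <v,e_j> e_j||^2, the squared distance from v to span{e_j}.)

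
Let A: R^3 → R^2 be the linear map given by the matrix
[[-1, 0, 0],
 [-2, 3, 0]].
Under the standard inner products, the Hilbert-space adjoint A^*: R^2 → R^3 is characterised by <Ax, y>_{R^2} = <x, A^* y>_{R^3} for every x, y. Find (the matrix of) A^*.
A^* = A^T =
[[-1, -2],
 [0, 3],
 [0, 0]]

For real matrices with standard dot products, the defining identity <Ax, y> = <x, A^* y> gives (Ax)^T y = x^T (A^*) y, i.e. x^T A^T y = x^T (A^*) y. Since this holds for all x, y, we must have A^* = A^T. Therefore
A^* =
[[-1, -2],
 [0, 3],
 [0, 0]].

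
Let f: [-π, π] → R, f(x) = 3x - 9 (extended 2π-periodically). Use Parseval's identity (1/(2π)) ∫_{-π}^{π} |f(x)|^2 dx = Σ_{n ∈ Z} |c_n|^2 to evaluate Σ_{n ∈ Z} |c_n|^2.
Σ |c_n|^2 = 3π^2 + 81

Expand and integrate term by term over [-π, π]:
  ∫ (3x)^2 dx = 9·(2π^3/3); ∫ 2·3·(-9)·x dx = 0 (odd integrand); ∫ (-9)^2 dx = 81·2π.
So (1/(2π)) ∫_{-π}^{π} (3x - 9)^2 dx = 9π^2/3 + 81 = 3π^2 + 81.
Parseval ⇒ Σ |c_n|^2 = 3π^2 + 81.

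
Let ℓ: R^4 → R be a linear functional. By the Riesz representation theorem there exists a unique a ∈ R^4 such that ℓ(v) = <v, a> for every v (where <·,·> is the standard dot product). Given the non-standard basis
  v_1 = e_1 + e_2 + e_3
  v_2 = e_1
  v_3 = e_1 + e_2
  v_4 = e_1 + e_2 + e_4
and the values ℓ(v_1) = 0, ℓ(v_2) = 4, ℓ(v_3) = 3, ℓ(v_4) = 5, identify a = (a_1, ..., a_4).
a = (4, -1, -3, 2)

Write a = (a_1, ..., a_4) in the standard basis. For each basis vector v_i, ℓ(v_i) = <v_i, a> is a linear equation in the a_j's. Collect the n equations into a matrix system V a = ℓ, where row i of V is v_i (expressed in the standard basis). Since V is invertible (lower-triangular with 1s on the diagonal, up to permutation), solve by back-substitution:
  V =
[[1, 1, 1, 0],
 [1, 0, 0, 0],
 [1, 1, 0, 0],
 [1, 1, 0, 1]]
  V a = (0, 4, 3, 5)
Solving gives a = (4, -1, -3, 2).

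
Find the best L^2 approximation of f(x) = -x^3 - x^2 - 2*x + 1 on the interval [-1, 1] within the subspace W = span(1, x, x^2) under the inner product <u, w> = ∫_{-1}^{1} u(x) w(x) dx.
g(x) = -x^2 - 13*x/5 + 1

The best approximation g ∈ W is the orthogonal projection of f onto W. Writing g = a_0 + a_1 x + a_2 x^2, the coefficients solve the normal equations G · a = b where
  G_{ij} = <φ_i, φ_j> and b_i = <f, φ_i>, with φ_0 = 1, φ_1 = x, φ_2 = x^2.
G =
  [2, 0, 2/3]
  [0, 2/3, 0]
  [2/3, 0, 2/5],
b = (4/3, -26/15, 4/15).
Solving gives a_0 = 1, a_1 = -13/5, a_2 = -1, so
  g(x) = -x^2 - 13*x/5 + 1.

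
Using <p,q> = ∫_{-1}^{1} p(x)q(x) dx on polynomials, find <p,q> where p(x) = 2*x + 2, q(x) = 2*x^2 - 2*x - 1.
<p,q> = -4

Expand the product: p(x)·q(x) = 4*x^3 - 6*x - 2.
∫_{-1}^{1} of each monomial x^k gives [2/(k+1) if k even, 0 if k odd]. Integrating term-by-term (or equivalently evaluating the antiderivative F(x) = x^4 - 3*x^2 - 2*x at the endpoints):
  F(1) − F(−1) = -4 − (0) = -4.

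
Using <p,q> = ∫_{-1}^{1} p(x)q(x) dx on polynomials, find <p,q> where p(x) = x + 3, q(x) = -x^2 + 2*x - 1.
<p,q> = -20/3

Expand the product: p(x)·q(x) = -x^3 - x^2 + 5*x - 3.
∫_{-1}^{1} of each monomial x^k gives [2/(k+1) if k even, 0 if k odd]. Integrating term-by-term (or equivalently evaluating the antiderivative F(x) = -x^4/4 - x^3/3 + 5*x^2/2 - 3*x at the endpoints):
  F(1) − F(−1) = -13/12 − (67/12) = -20/3.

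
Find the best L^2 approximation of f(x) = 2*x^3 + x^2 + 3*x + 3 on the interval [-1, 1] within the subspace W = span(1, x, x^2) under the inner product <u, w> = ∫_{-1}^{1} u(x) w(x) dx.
g(x) = x^2 + 21*x/5 + 3

The best approximation g ∈ W is the orthogonal projection of f onto W. Writing g = a_0 + a_1 x + a_2 x^2, the coefficients solve the normal equations G · a = b where
  G_{ij} = <φ_i, φ_j> and b_i = <f, φ_i>, with φ_0 = 1, φ_1 = x, φ_2 = x^2.
G =
  [2, 0, 2/3]
  [0, 2/3, 0]
  [2/3, 0, 2/5],
b = (20/3, 14/5, 12/5).
Solving gives a_0 = 3, a_1 = 21/5, a_2 = 1, so
  g(x) = x^2 + 21*x/5 + 3.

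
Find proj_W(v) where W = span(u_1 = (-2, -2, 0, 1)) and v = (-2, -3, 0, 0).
proj_W(v) = (-20/9, -20/9, 0, 10/9)

Set up U = [u_1 | ... | u_1] ∈ R^(4×1). The projector onto W = col(U) is P = U (U^T U)^(-1) U^T.
Compute U^T U =
  [9],
and U^T v = (10).
Solve U^T U · c = U^T v for the coefficients: c = (10/9). The projection is proj_W(v) = U c.
Check: (v - proj_W(v)) · u_1 = 0  (should be 0).
Result: proj_W(v) = (-20/9, -20/9, 0, 10/9).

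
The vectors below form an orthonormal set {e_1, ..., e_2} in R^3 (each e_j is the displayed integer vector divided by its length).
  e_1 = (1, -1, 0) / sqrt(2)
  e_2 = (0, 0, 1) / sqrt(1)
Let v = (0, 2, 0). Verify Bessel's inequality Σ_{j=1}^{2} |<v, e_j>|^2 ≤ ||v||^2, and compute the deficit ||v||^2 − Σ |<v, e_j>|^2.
Σ |<v, e_j>|^2 = 2; ||v||^2 = 4; deficit = 2

Write each e_j = u_j / sqrt(<u_j, u_j>) where u_j is the displayed integer vector. Then <v, e_j> = <v, u_j> / sqrt(<u_j, u_j>), so |<v, e_j>|^2 = <v, u_j>^2 / <u_j, u_j>.
Coefficients: <v, e_1> = -2/sqrt(2), <v, e_2> = 0/sqrt(1).
Square and sum: Σ |<v, e_j>|^2 = 2.
Compute ||v||^2 = v·v = 4.
Deficit = 4 − 2 = 2 ≥ 0, confirming Bessel's inequality. (The deficit equals ||v − Σ <v,e_j> e_j||^2, the squared distance from v to span{e_j}.)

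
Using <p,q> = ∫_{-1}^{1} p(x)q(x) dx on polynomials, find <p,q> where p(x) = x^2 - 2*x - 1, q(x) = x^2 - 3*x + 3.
<p,q> = -4/15

Expand the product: p(x)·q(x) = x^4 - 5*x^3 + 8*x^2 - 3*x - 3.
∫_{-1}^{1} of each monomial x^k gives [2/(k+1) if k even, 0 if k odd]. Integrating term-by-term (or equivalently evaluating the antiderivative F(x) = x^5/5 - 5*x^4/4 + 8*x^3/3 - 3*x^2/2 - 3*x at the endpoints):
  F(1) − F(−1) = -173/60 − (-157/60) = -4/15.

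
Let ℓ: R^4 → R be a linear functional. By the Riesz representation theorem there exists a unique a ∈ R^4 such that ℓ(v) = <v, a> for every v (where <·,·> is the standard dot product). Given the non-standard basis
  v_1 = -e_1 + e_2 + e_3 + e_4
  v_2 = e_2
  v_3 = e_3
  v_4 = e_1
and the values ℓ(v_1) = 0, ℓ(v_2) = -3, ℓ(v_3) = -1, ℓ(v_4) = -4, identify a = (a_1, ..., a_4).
a = (-4, -3, -1, 0)

Write a = (a_1, ..., a_4) in the standard basis. For each basis vector v_i, ℓ(v_i) = <v_i, a> is a linear equation in the a_j's. Collect the n equations into a matrix system V a = ℓ, where row i of V is v_i (expressed in the standard basis). Since V is invertible (lower-triangular with 1s on the diagonal, up to permutation), solve by back-substitution:
  V =
[[-1, 1, 1, 1],
 [0, 1, 0, 0],
 [0, 0, 1, 0],
 [1, 0, 0, 0]]
  V a = (0, -3, -1, -4)
Solving gives a = (-4, -3, -1, 0).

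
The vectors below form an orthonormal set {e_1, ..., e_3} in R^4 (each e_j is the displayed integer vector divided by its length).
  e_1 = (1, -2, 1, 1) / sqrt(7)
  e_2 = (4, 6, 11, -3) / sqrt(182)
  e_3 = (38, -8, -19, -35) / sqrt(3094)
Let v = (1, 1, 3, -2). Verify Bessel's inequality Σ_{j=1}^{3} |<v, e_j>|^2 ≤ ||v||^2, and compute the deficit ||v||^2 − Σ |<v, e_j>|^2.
Σ |<v, e_j>|^2 = 1641/119; ||v||^2 = 15; deficit = 144/119

Write each e_j = u_j / sqrt(<u_j, u_j>) where u_j is the displayed integer vector. Then <v, e_j> = <v, u_j> / sqrt(<u_j, u_j>), so |<v, e_j>|^2 = <v, u_j>^2 / <u_j, u_j>.
Coefficients: <v, e_1> = 0/sqrt(7), <v, e_2> = 49/sqrt(182), <v, e_3> = 43/sqrt(3094).
Square and sum: Σ |<v, e_j>|^2 = 1641/119.
Compute ||v||^2 = v·v = 15.
Deficit = 15 − 1641/119 = 144/119 ≥ 0, confirming Bessel's inequality. (The deficit equals ||v − Σ <v,e_j> e_j||^2, the squared distance from v to span{e_j}.)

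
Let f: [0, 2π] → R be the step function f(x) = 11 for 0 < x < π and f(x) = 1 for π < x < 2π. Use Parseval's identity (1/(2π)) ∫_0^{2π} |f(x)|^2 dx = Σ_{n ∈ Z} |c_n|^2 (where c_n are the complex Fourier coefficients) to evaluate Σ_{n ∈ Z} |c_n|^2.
Σ |c_n|^2 = 61

Parseval equates the L^2 energy of f (normalised by 1/(2π)) with the ℓ^2 sum of its Fourier coefficients: (1/(2π)) ∫_0^{2π} |f|^2 = Σ |c_n|^2.
Compute the left side: (1/(2π)) [∫_0^π 11^2 dx + ∫_π^{2π} 1^2 dx] = (1/(2π)) · (121π + 1π) = (121 + 1)/2 = 61.
So Σ_{n ∈ Z} |c_n|^2 = 61.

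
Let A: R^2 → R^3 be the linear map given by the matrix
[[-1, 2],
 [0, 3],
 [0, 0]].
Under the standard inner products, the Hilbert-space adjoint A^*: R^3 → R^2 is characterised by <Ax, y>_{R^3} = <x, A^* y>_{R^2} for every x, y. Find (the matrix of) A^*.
A^* = A^T =
[[-1, 0, 0],
 [2, 3, 0]]

For real matrices with standard dot products, the defining identity <Ax, y> = <x, A^* y> gives (Ax)^T y = x^T (A^*) y, i.e. x^T A^T y = x^T (A^*) y. Since this holds for all x, y, we must have A^* = A^T. Therefore
A^* =
[[-1, 0, 0],
 [2, 3, 0]].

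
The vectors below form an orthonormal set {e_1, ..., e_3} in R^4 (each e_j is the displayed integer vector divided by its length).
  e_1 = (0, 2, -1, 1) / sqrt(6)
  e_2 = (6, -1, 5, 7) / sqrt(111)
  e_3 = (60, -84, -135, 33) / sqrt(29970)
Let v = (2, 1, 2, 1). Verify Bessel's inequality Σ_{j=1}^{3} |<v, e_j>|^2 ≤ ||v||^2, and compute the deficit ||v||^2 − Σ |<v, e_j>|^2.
Σ |<v, e_j>|^2 = 386/45; ||v||^2 = 10; deficit = 64/45

Write each e_j = u_j / sqrt(<u_j, u_j>) where u_j is the displayed integer vector. Then <v, e_j> = <v, u_j> / sqrt(<u_j, u_j>), so |<v, e_j>|^2 = <v, u_j>^2 / <u_j, u_j>.
Coefficients: <v, e_1> = 1/sqrt(6), <v, e_2> = 28/sqrt(111), <v, e_3> = -201/sqrt(29970).
Square and sum: Σ |<v, e_j>|^2 = 386/45.
Compute ||v||^2 = v·v = 10.
Deficit = 10 − 386/45 = 64/45 ≥ 0, confirming Bessel's inequality. (The deficit equals ||v − Σ <v,e_j> e_j||^2, the squared distance from v to span{e_j}.)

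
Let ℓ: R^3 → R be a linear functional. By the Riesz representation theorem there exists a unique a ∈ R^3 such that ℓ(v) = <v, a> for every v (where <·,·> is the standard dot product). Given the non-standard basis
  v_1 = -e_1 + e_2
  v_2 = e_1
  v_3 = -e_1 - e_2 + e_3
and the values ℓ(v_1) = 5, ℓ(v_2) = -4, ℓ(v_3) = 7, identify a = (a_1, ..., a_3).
a = (-4, 1, 4)

Write a = (a_1, ..., a_3) in the standard basis. For each basis vector v_i, ℓ(v_i) = <v_i, a> is a linear equation in the a_j's. Collect the n equations into a matrix system V a = ℓ, where row i of V is v_i (expressed in the standard basis). Since V is invertible (lower-triangular with 1s on the diagonal, up to permutation), solve by back-substitution:
  V =
[[-1, 1, 0],
 [1, 0, 0],
 [-1, -1, 1]]
  V a = (5, -4, 7)
Solving gives a = (-4, 1, 4).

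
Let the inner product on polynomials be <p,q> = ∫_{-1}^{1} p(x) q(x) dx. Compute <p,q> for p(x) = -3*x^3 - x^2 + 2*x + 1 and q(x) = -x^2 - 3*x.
<p,q> = -2/3

Expand the product: p(x)·q(x) = 3*x^5 + 10*x^4 + x^3 - 7*x^2 - 3*x.
∫_{-1}^{1} of each monomial x^k gives [2/(k+1) if k even, 0 if k odd]. Integrating term-by-term (or equivalently evaluating the antiderivative F(x) = x^6/2 + 2*x^5 + x^4/4 - 7*x^3/3 - 3*x^2/2 at the endpoints):
  F(1) − F(−1) = -13/12 − (-5/12) = -2/3.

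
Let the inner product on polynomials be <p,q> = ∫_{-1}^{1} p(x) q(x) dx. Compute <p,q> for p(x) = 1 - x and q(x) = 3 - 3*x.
<p,q> = 8

Expand the product: p(x)·q(x) = 3*x^2 - 6*x + 3.
∫_{-1}^{1} of each monomial x^k gives [2/(k+1) if k even, 0 if k odd]. Integrating term-by-term (or equivalently evaluating the antiderivative F(x) = x^3 - 3*x^2 + 3*x at the endpoints):
  F(1) − F(−1) = 1 − (-7) = 8.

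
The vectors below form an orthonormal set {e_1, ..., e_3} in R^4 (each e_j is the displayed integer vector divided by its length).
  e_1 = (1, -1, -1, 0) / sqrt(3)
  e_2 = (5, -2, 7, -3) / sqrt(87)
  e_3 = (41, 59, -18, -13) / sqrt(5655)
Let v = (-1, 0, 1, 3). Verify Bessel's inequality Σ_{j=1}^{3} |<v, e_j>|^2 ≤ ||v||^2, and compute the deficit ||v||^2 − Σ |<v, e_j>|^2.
Σ |<v, e_j>|^2 = 701/195; ||v||^2 = 11; deficit = 1444/195

Write each e_j = u_j / sqrt(<u_j, u_j>) where u_j is the displayed integer vector. Then <v, e_j> = <v, u_j> / sqrt(<u_j, u_j>), so |<v, e_j>|^2 = <v, u_j>^2 / <u_j, u_j>.
Coefficients: <v, e_1> = -2/sqrt(3), <v, e_2> = -7/sqrt(87), <v, e_3> = -98/sqrt(5655).
Square and sum: Σ |<v, e_j>|^2 = 701/195.
Compute ||v||^2 = v·v = 11.
Deficit = 11 − 701/195 = 1444/195 ≥ 0, confirming Bessel's inequality. (The deficit equals ||v − Σ <v,e_j> e_j||^2, the squared distance from v to span{e_j}.)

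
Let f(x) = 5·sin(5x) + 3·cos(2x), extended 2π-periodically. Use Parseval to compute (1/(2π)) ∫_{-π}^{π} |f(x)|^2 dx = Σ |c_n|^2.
Σ |c_n|^2 = 17

Expand |f|^2 and use orthogonality of {sin(nx), cos(mx)} on [-π, π]:
  ∫_{-π}^{π} sin(nx)^2 dx = π, ∫ cos(mx)^2 dx = π, and cross terms integrate to 0.
So ∫_{-π}^{π} f(x)^2 dx = 5^2 · π + 3^2 · π = (25 + 9)π.
Divide by 2π: (25 + 9)/2 = 17.
By Parseval, this equals Σ |c_n|^2.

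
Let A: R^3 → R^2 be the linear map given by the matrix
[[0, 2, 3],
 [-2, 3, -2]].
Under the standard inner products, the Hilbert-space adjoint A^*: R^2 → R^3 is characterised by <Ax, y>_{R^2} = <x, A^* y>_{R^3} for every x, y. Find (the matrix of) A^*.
A^* = A^T =
[[0, -2],
 [2, 3],
 [3, -2]]

For real matrices with standard dot products, the defining identity <Ax, y> = <x, A^* y> gives (Ax)^T y = x^T (A^*) y, i.e. x^T A^T y = x^T (A^*) y. Since this holds for all x, y, we must have A^* = A^T. Therefore
A^* =
[[0, -2],
 [2, 3],
 [3, -2]].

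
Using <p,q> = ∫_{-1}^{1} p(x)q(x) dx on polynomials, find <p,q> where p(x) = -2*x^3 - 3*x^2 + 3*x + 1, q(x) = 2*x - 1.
<p,q> = 12/5

Expand the product: p(x)·q(x) = -4*x^4 - 4*x^3 + 9*x^2 - x - 1.
∫_{-1}^{1} of each monomial x^k gives [2/(k+1) if k even, 0 if k odd]. Integrating term-by-term (or equivalently evaluating the antiderivative F(x) = -4*x^5/5 - x^4 + 3*x^3 - x^2/2 - x at the endpoints):
  F(1) − F(−1) = -3/10 − (-27/10) = 12/5.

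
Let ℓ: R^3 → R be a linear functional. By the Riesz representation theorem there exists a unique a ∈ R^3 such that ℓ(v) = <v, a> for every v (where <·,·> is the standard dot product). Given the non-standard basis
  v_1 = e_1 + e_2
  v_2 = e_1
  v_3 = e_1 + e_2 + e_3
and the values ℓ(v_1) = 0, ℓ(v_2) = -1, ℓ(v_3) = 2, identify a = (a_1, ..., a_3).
a = (-1, 1, 2)

Write a = (a_1, ..., a_3) in the standard basis. For each basis vector v_i, ℓ(v_i) = <v_i, a> is a linear equation in the a_j's. Collect the n equations into a matrix system V a = ℓ, where row i of V is v_i (expressed in the standard basis). Since V is invertible (lower-triangular with 1s on the diagonal, up to permutation), solve by back-substitution:
  V =
[[1, 1, 0],
 [1, 0, 0],
 [1, 1, 1]]
  V a = (0, -1, 2)
Solving gives a = (-1, 1, 2).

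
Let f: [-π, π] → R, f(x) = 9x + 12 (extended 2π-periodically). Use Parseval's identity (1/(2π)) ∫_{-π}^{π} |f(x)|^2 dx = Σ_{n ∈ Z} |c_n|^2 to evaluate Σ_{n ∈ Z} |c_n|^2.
Σ |c_n|^2 = 27π^2 + 144

Expand and integrate term by term over [-π, π]:
  ∫ (9x)^2 dx = 81·(2π^3/3); ∫ 2·9·(12)·x dx = 0 (odd integrand); ∫ 12^2 dx = 144·2π.
So (1/(2π)) ∫_{-π}^{π} (9x + 12)^2 dx = 81π^2/3 + 144 = 27π^2 + 144.
Parseval ⇒ Σ |c_n|^2 = 27π^2 + 144.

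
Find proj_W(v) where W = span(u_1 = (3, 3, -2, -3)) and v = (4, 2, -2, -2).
proj_W(v) = (84/31, 84/31, -56/31, -84/31)

Set up U = [u_1 | ... | u_1] ∈ R^(4×1). The projector onto W = col(U) is P = U (U^T U)^(-1) U^T.
Compute U^T U =
  [31],
and U^T v = (28).
Solve U^T U · c = U^T v for the coefficients: c = (28/31). The projection is proj_W(v) = U c.
Check: (v - proj_W(v)) · u_1 = 0  (should be 0).
Result: proj_W(v) = (84/31, 84/31, -56/31, -84/31).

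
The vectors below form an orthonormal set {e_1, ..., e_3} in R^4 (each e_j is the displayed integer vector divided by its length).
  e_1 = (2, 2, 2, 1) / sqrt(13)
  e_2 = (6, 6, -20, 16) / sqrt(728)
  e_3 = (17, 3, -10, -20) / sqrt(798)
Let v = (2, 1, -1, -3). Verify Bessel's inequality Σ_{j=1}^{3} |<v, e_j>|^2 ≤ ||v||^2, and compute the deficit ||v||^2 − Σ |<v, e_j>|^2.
Σ |<v, e_j>|^2 = 830/57; ||v||^2 = 15; deficit = 25/57

Write each e_j = u_j / sqrt(<u_j, u_j>) where u_j is the displayed integer vector. Then <v, e_j> = <v, u_j> / sqrt(<u_j, u_j>), so |<v, e_j>|^2 = <v, u_j>^2 / <u_j, u_j>.
Coefficients: <v, e_1> = 1/sqrt(13), <v, e_2> = -10/sqrt(728), <v, e_3> = 107/sqrt(798).
Square and sum: Σ |<v, e_j>|^2 = 830/57.
Compute ||v||^2 = v·v = 15.
Deficit = 15 − 830/57 = 25/57 ≥ 0, confirming Bessel's inequality. (The deficit equals ||v − Σ <v,e_j> e_j||^2, the squared distance from v to span{e_j}.)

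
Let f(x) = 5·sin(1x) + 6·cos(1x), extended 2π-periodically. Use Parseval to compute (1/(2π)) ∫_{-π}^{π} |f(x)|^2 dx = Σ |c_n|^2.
Σ |c_n|^2 = 61/2

Expand |f|^2 and use orthogonality of {sin(nx), cos(mx)} on [-π, π]:
  ∫_{-π}^{π} sin(nx)^2 dx = π, ∫ cos(mx)^2 dx = π, and cross terms integrate to 0.
So ∫_{-π}^{π} f(x)^2 dx = 5^2 · π + 6^2 · π = (25 + 36)π.
Divide by 2π: (25 + 36)/2 = 61/2.
By Parseval, this equals Σ |c_n|^2.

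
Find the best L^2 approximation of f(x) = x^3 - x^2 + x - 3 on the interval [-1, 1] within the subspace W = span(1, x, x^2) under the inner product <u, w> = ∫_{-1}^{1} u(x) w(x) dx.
g(x) = -x^2 + 8*x/5 - 3

The best approximation g ∈ W is the orthogonal projection of f onto W. Writing g = a_0 + a_1 x + a_2 x^2, the coefficients solve the normal equations G · a = b where
  G_{ij} = <φ_i, φ_j> and b_i = <f, φ_i>, with φ_0 = 1, φ_1 = x, φ_2 = x^2.
G =
  [2, 0, 2/3]
  [0, 2/3, 0]
  [2/3, 0, 2/5],
b = (-20/3, 16/15, -12/5).
Solving gives a_0 = -3, a_1 = 8/5, a_2 = -1, so
  g(x) = -x^2 + 8*x/5 - 3.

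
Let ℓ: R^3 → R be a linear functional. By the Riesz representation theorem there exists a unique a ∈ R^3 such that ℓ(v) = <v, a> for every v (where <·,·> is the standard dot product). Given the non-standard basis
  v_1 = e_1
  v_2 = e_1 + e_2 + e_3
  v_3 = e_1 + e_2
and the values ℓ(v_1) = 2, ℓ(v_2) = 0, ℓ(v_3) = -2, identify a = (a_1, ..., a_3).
a = (2, -4, 2)

Write a = (a_1, ..., a_3) in the standard basis. For each basis vector v_i, ℓ(v_i) = <v_i, a> is a linear equation in the a_j's. Collect the n equations into a matrix system V a = ℓ, where row i of V is v_i (expressed in the standard basis). Since V is invertible (lower-triangular with 1s on the diagonal, up to permutation), solve by back-substitution:
  V =
[[1, 0, 0],
 [1, 1, 1],
 [1, 1, 0]]
  V a = (2, 0, -2)
Solving gives a = (2, -4, 2).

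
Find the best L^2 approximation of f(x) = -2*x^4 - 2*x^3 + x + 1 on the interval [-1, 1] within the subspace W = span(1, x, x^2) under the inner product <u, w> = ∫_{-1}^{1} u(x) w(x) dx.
g(x) = -12*x^2/7 - x/5 + 41/35

The best approximation g ∈ W is the orthogonal projection of f onto W. Writing g = a_0 + a_1 x + a_2 x^2, the coefficients solve the normal equations G · a = b where
  G_{ij} = <φ_i, φ_j> and b_i = <f, φ_i>, with φ_0 = 1, φ_1 = x, φ_2 = x^2.
G =
  [2, 0, 2/3]
  [0, 2/3, 0]
  [2/3, 0, 2/5],
b = (6/5, -2/15, 2/21).
Solving gives a_0 = 41/35, a_1 = -1/5, a_2 = -12/7, so
  g(x) = -12*x^2/7 - x/5 + 41/35.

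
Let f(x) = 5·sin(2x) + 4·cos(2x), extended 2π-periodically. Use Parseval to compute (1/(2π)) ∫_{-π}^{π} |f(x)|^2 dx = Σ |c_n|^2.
Σ |c_n|^2 = 41/2

Expand |f|^2 and use orthogonality of {sin(nx), cos(mx)} on [-π, π]:
  ∫_{-π}^{π} sin(nx)^2 dx = π, ∫ cos(mx)^2 dx = π, and cross terms integrate to 0.
So ∫_{-π}^{π} f(x)^2 dx = 5^2 · π + 4^2 · π = (25 + 16)π.
Divide by 2π: (25 + 16)/2 = 41/2.
By Parseval, this equals Σ |c_n|^2.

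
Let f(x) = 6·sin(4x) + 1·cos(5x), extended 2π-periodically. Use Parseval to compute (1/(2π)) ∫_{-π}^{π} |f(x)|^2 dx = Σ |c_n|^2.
Σ |c_n|^2 = 37/2

Expand |f|^2 and use orthogonality of {sin(nx), cos(mx)} on [-π, π]:
  ∫_{-π}^{π} sin(nx)^2 dx = π, ∫ cos(mx)^2 dx = π, and cross terms integrate to 0.
So ∫_{-π}^{π} f(x)^2 dx = 6^2 · π + 1^2 · π = (36 + 1)π.
Divide by 2π: (36 + 1)/2 = 37/2.
By Parseval, this equals Σ |c_n|^2.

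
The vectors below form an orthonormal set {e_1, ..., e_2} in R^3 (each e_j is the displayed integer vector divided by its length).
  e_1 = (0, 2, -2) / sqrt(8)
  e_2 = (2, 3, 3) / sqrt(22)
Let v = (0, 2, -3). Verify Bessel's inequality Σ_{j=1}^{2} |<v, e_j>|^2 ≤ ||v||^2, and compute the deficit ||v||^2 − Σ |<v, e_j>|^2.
Σ |<v, e_j>|^2 = 142/11; ||v||^2 = 13; deficit = 1/11

Write each e_j = u_j / sqrt(<u_j, u_j>) where u_j is the displayed integer vector. Then <v, e_j> = <v, u_j> / sqrt(<u_j, u_j>), so |<v, e_j>|^2 = <v, u_j>^2 / <u_j, u_j>.
Coefficients: <v, e_1> = 10/sqrt(8), <v, e_2> = -3/sqrt(22).
Square and sum: Σ |<v, e_j>|^2 = 142/11.
Compute ||v||^2 = v·v = 13.
Deficit = 13 − 142/11 = 1/11 ≥ 0, confirming Bessel's inequality. (The deficit equals ||v − Σ <v,e_j> e_j||^2, the squared distance from v to span{e_j}.)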